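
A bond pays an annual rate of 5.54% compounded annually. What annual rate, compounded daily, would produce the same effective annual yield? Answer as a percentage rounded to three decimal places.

Compounded annually, EAR = nominal = 0.055400.
Solve (1 + r/365)^365 = 1.055400: r/365 = 1.055400^(1/365) − 1 = 0.000148, so r = 0.053924 = 5.392%.

5.392%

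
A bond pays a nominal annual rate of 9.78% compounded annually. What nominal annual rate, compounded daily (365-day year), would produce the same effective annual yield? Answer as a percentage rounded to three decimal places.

9.332%

Compounded annually, EAR = nominal = 0.097800.
Solve (1 + r/365)^365 = 1.097800: r/365 = 1.097800^(1/365) − 1 = 0.000256, so r = 0.093320 = 9.332%.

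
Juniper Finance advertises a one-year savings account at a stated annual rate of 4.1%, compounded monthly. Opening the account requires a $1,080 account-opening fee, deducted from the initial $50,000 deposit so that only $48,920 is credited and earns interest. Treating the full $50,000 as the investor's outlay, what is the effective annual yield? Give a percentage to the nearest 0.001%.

1.928%

Value after one year: 48,920 × (1 + 0.041/12)^12 = 48,920 × 1.041779 = $50,963.84.
Effective yield on the $50,000 outlay: 50,963.84 / 50,000 − 1 = 0.019277 = 1.928%.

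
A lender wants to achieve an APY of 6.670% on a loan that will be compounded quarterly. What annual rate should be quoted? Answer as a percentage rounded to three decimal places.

(1 + r/4)^4 − 1 = 0.06670, so 1 + r/4 = 1.06670^(1/4).
r/4 = 0.016273, so r = 0.065094 = 6.509%.

6.509%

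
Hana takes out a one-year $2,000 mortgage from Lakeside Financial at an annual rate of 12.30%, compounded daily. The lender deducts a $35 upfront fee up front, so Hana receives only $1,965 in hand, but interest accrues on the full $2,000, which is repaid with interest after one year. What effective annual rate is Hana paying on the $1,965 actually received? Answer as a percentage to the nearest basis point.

Amount owed after one year: 2,000 × (1 + 0.1230/365)^365 = 2,000 × 1.130861 = $2,261.72.
Effective rate on net proceeds: 2,261.72 / 1,965 − 1 = 0.151004 = 15.10%.

15.10%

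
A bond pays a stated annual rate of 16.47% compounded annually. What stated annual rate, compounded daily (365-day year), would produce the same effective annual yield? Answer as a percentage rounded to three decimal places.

15.250%

Compounded annually, EAR = nominal = 0.164700.
Solve (1 + r/365)^365 = 1.164700: r/365 = 1.164700^(1/365) − 1 = 0.000418, so r = 0.152495 = 15.250%.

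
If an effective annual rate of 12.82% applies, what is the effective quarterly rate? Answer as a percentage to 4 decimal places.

The per-quarter rate i satisfies (1 + i)^4 = 1 + 0.1282.
i = 1.1282^(1/4) − 1 = 0.0306152 = 3.0615%.

3.0615%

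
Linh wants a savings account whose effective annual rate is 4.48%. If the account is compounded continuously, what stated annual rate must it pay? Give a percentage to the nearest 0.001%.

Continuous: nominal r satisfies e^r − 1 = 0.0448.
r = ln(1 + 0.0448) = ln(1.0448) = 0.043825 = 4.383%.

4.383%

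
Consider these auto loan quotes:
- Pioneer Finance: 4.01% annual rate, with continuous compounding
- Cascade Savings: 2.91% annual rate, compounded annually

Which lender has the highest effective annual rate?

Pioneer Finance: e^0.0401 − 1 = 4.091%
Cascade Savings: compounded annually, EAR = 2.910%
The highest effective annual rate is Pioneer Finance at 4.091%.

Pioneer Finance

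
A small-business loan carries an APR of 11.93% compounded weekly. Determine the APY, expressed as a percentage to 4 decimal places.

12.6554%

EAR = (1 + 0.1193/52)^52 − 1.
= 1.126554 − 1 = 12.6554%.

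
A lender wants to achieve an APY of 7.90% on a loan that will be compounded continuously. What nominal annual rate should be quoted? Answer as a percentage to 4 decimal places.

Continuous: nominal r satisfies e^r − 1 = 0.0790.
r = ln(1 + 0.0790) = ln(1.0790) = 0.076035 = 7.6035%.

7.6035%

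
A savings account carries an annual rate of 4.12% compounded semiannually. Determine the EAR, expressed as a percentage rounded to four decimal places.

4.1624%

EAR = (1 + 0.0412/2)^2 − 1.
= (1 + 0.020600)^2 − 1 = 1.041624 − 1 = 4.1624%.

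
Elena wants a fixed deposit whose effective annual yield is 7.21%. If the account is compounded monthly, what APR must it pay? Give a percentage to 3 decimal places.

(1 + r/12)^12 − 1 = 0.0721, so 1 + r/12 = 1.0721^(1/12).
r/12 = 0.005818, so r = 0.069822 = 6.982%.

6.982%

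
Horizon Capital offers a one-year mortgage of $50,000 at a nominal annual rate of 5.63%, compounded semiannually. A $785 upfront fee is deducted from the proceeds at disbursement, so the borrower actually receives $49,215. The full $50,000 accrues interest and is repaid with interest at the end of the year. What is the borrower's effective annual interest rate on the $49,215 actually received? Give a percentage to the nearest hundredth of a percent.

7.40%

Amount owed after one year: 50,000 × (1 + 0.0563/2)^2 = 50,000 × 1.057092 = $52,854.62.
Effective rate on net proceeds: 52,854.62 / 49,215 − 1 = 0.073953 = 7.40%.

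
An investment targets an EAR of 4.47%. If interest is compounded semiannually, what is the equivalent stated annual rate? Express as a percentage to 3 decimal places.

4.421%

(1 + r/2)^2 − 1 = 0.0447, so 1 + r/2 = 1.0447^(1/2).
r/2 = 0.022106, so r = 0.044211 = 4.421%.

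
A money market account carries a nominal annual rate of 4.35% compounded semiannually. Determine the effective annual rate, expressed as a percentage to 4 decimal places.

EAR = (1 + 0.0435/2)^2 − 1.
= (1 + 0.021750)^2 − 1 = 1.043973 − 1 = 4.3973%.

4.3973%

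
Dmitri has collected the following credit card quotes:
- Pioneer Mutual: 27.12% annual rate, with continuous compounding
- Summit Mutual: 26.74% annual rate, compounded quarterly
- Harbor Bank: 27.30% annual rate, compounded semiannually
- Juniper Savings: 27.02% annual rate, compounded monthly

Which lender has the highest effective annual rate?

Pioneer Mutual: e^0.2712 − 1 = 31.154%
Summit Mutual: (1 + 0.2674/4)^4 − 1 = 29.543%
Harbor Bank: (1 + 0.2730/2)^2 − 1 = 29.163%
Juniper Savings: (1 + 0.2702/12)^12 − 1 = 30.631%
The highest effective annual rate is Pioneer Mutual at 31.154%.

Pioneer Mutual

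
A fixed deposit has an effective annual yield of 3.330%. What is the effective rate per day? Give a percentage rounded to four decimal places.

0.0090%

The per-day rate i satisfies (1 + i)^365 = 1 + 0.03330.
i = 1.03330^(1/365) − 1 = 0.0000898 = 0.0090%.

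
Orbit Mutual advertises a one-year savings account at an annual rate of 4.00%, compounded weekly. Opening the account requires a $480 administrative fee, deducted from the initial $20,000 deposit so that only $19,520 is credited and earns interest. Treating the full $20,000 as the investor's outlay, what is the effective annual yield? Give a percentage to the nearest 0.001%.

Value after one year: 19,520 × (1 + 0.0400/52)^52 = 19,520 × 1.040795 = $20,316.31.
Effective yield on the $20,000 outlay: 20,316.31 / 20,000 − 1 = 0.015816 = 1.582%.

1.582%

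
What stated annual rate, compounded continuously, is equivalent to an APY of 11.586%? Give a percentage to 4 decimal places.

10.9625%

Continuous: nominal r satisfies e^r − 1 = 0.11586.
r = ln(1 + 0.11586) = ln(1.11586) = 0.109625 = 10.9625%.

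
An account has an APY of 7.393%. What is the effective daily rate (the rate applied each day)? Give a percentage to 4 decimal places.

The per-day rate i satisfies (1 + i)^365 = 1 + 0.07393.
i = 1.07393^(1/365) − 1 = 0.0001954 = 0.0195%.

0.0195%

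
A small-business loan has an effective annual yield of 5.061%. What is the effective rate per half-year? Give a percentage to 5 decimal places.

2.49927%

The per-half-year rate i satisfies (1 + i)^2 = 1 + 0.05061.
i = 1.05061^(1/2) − 1 = 0.0249927 = 2.49927%.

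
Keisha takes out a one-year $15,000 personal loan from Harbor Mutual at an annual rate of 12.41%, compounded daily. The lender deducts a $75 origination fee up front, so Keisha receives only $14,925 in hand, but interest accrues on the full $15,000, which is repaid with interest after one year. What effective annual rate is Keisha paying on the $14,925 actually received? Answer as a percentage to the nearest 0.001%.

Amount owed after one year: 15,000 × (1 + 0.1241/365)^365 = 15,000 × 1.132105 = $16,981.58.
Effective rate on net proceeds: 16,981.58 / 14,925 − 1 = 0.137794 = 13.779%.

13.779%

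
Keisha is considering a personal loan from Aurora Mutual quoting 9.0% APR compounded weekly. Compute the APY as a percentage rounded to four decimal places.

9.4089%

EAR = (1 + 0.090/52)^52 − 1.
= (1 + 0.001731)^52 − 1 = 1.094089 − 1 = 9.4089%.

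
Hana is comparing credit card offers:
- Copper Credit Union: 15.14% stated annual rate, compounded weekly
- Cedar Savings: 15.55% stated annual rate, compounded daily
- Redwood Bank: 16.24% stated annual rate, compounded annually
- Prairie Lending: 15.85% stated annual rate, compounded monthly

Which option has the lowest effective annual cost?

Copper Credit Union: (1 + 0.1514/52)^52 − 1 = 16.321%
Cedar Savings: (1 + 0.1555/365)^365 − 1 = 16.820%
Redwood Bank: compounded annually, EAR = 16.240%
Prairie Lending: (1 + 0.1585/12)^12 − 1 = 17.054%
The lowest effective annual rate is Redwood Bank at 16.240%.

Redwood Bank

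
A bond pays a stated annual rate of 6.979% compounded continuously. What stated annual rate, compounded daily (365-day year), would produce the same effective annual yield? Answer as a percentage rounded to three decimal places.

EAR under continuous compounding: e^0.06979 − 1 = 0.072283.
Solve (1 + r/365)^365 = 1.072283: r/365 = 1.072283^(1/365) − 1 = 0.000191, so r = 0.069797 = 6.980%.

6.980%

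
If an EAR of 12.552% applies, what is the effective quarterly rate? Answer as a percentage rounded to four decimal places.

The per-quarter rate i satisfies (1 + i)^4 = 1 + 0.12552.
i = 1.12552^(1/4) − 1 = 0.0300026 = 3.0003%.

3.0003%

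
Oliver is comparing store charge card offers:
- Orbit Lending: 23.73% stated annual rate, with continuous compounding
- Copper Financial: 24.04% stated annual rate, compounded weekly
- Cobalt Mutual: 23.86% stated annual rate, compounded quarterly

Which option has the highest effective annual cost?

Copper Financial

Orbit Lending: e^0.2373 − 1 = 26.782%
Copper Financial: (1 + 0.2404/52)^52 − 1 = 27.105%
Cobalt Mutual: (1 + 0.2386/4)^4 − 1 = 26.081%
The highest effective annual rate is Copper Financial at 27.105%.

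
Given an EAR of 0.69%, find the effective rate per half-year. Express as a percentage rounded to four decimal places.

0.3444%

The per-half-year rate i satisfies (1 + i)^2 = 1 + 0.0069.
i = 1.0069^(1/2) − 1 = 0.0034441 = 0.3444%.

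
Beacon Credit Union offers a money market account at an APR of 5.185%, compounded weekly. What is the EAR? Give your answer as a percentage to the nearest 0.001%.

5.319%

EAR = (1 + 0.05185/52)^52 − 1.
= 1.053191 − 1 = 5.319%.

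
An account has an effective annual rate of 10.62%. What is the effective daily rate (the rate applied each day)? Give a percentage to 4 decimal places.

0.0277%

The per-day rate i satisfies (1 + i)^365 = 1 + 0.1062.
i = 1.1062^(1/365) − 1 = 0.0002766 = 0.0277%.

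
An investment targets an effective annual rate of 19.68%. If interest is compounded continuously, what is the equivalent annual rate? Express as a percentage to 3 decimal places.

17.965%

Continuous: nominal r satisfies e^r − 1 = 0.1968.
r = ln(1 + 0.1968) = ln(1.1968) = 0.179651 = 17.965%.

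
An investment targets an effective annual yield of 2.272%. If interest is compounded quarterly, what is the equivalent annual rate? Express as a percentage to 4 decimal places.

(1 + r/4)^4 − 1 = 0.02272, so 1 + r/4 = 1.02272^(1/4).
r/4 = 0.005632, so r = 0.022529 = 2.2529%.

2.2529%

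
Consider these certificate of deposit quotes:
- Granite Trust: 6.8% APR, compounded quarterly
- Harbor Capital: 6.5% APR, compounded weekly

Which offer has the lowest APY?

Granite Trust: (1 + 0.068/4)^4 − 1 = 6.975%
Harbor Capital: (1 + 0.065/52)^52 − 1 = 6.712%
The lowest effective annual rate is Harbor Capital at 6.712%.

Harbor Capital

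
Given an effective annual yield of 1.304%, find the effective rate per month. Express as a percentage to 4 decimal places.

The per-month rate i satisfies (1 + i)^12 = 1 + 0.01304.
i = 1.01304^(1/12) − 1 = 0.0010802 = 0.1080%.

0.1080%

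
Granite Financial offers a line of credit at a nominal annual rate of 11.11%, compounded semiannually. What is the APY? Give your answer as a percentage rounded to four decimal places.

EAR = (1 + 0.1111/2)^2 − 1.
= (1 + 0.055550)^2 − 1 = 1.114186 − 1 = 11.4186%.

11.4186%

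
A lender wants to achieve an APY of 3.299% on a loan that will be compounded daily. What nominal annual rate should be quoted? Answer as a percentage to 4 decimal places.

(1 + r/365)^365 − 1 = 0.03299, so 1 + r/365 = 1.03299^(1/365).
r/365 = 0.000089, so r = 0.032459 = 3.2459%.

3.2459%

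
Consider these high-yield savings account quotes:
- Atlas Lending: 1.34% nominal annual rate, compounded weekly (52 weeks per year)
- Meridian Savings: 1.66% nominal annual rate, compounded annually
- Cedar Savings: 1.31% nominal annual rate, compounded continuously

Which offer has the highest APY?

Atlas Lending: (1 + 0.0134/52)^52 − 1 = 1.349%
Meridian Savings: compounded annually, EAR = 1.660%
Cedar Savings: e^0.0131 − 1 = 1.319%
The highest effective annual rate is Meridian Savings at 1.660%.

Meridian Savings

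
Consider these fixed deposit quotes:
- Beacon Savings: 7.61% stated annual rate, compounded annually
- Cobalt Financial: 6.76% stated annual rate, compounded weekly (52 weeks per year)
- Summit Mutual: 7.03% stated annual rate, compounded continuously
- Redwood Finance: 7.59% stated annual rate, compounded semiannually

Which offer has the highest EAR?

Redwood Finance

Beacon Savings: compounded annually, EAR = 7.610%
Cobalt Financial: (1 + 0.0676/52)^52 − 1 = 6.989%
Summit Mutual: e^0.0703 − 1 = 7.283%
Redwood Finance: (1 + 0.0759/2)^2 − 1 = 7.734%
The highest effective annual rate is Redwood Finance at 7.734%.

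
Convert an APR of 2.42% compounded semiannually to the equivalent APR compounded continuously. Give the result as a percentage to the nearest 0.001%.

EAR = (1 + 0.0242/2)^2 − 1 = 0.024346.
Equivalent continuous rate: r = ln(1 + 0.024346) = 0.024055 = 2.405%.

2.405%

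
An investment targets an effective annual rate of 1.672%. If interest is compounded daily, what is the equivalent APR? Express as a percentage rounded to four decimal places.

(1 + r/365)^365 − 1 = 0.01672, so 1 + r/365 = 1.01672^(1/365).
r/365 = 0.000045, so r = 0.016582 = 1.6582%.

1.6582%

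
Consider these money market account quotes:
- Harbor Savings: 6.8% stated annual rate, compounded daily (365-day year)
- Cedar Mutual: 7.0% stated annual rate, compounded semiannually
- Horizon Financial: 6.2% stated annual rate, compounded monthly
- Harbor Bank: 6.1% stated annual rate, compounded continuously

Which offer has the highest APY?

Harbor Savings: (1 + 0.068/365)^365 − 1 = 7.036%
Cedar Mutual: (1 + 0.070/2)^2 − 1 = 7.122%
Horizon Financial: (1 + 0.062/12)^12 − 1 = 6.379%
Harbor Bank: e^0.061 − 1 = 6.290%
The highest effective annual rate is Cedar Mutual at 7.122%.

Cedar Mutual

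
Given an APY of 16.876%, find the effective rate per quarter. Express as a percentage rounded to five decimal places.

The per-quarter rate i satisfies (1 + i)^4 = 1 + 0.16876.
i = 1.16876^(1/4) − 1 = 0.0397558 = 3.97558%.

3.97558%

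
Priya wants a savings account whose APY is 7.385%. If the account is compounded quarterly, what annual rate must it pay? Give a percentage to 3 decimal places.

(1 + r/4)^4 − 1 = 0.07385, so 1 + r/4 = 1.07385^(1/4).
r/4 = 0.017972, so r = 0.071889 = 7.189%.

7.189%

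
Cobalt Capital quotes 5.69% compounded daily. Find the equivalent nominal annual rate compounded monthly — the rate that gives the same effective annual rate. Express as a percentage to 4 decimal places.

5.7031%

EAR = (1 + 0.0569/365)^365 − 1 = 0.058545.
Solve (1 + r/12)^12 = 1.058545: r/12 = 1.058545^(1/12) − 1 = 0.004753, so r = 0.057031 = 5.7031%.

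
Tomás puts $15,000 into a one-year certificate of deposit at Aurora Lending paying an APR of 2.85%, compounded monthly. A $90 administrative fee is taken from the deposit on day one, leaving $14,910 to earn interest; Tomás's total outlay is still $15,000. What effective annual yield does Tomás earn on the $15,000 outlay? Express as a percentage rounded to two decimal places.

2.27%

Value after one year: 14,910 × (1 + 0.0285/12)^12 = 14,910 × 1.028875 = $15,340.53.
Effective yield on the $15,000 outlay: 15,340.53 / 15,000 − 1 = 0.022702 = 2.27%.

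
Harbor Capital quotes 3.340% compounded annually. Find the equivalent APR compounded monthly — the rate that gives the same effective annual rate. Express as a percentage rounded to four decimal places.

Compounded annually, EAR = nominal = 0.033400.
Solve (1 + r/12)^12 = 1.033400: r/12 = 1.033400^(1/12) − 1 = 0.002742, so r = 0.032899 = 3.2899%.

3.2899%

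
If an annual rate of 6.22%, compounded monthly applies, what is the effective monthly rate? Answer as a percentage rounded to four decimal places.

With a nominal annual rate compounded monthly, the periodic rate is the nominal rate divided by 12.
i = 0.0622 / 12 = 0.0051833 = 0.5183%.

0.5183%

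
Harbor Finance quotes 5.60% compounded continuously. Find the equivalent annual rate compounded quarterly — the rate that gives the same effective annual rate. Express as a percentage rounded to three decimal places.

EAR under continuous compounding: e^0.0560 − 1 = 0.057598.
Solve (1 + r/4)^4 = 1.057598: r/4 = 1.057598^(1/4) − 1 = 0.014098, so r = 0.056394 = 5.639%.

5.639%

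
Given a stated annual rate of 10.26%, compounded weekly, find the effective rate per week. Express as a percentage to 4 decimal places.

0.1973%

With a nominal annual rate compounded weekly, the periodic rate is the nominal rate divided by 52.
i = 0.1026 / 52 = 0.0019731 = 0.1973%.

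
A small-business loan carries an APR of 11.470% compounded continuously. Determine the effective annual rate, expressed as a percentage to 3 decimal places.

With continuous compounding, EAR = e^0.11470 − 1.
e^0.11470 = 1.121537, so EAR = 0.121537 = 12.154%.

12.154%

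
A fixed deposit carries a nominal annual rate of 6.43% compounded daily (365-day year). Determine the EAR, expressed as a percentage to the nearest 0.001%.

6.641%

EAR = (1 + 0.0643/365)^365 − 1.
= (1 + 0.000176)^365 − 1 = 1.066406 − 1 = 6.641%.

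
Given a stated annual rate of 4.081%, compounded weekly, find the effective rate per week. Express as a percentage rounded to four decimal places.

0.0785%

With a nominal annual rate compounded weekly, the periodic rate is the nominal rate divided by 52.
i = 0.04081 / 52 = 0.0007848 = 0.0785%.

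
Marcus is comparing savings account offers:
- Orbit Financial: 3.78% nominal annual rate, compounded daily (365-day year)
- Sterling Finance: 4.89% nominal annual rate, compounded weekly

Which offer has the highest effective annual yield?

Sterling Finance

Orbit Financial: (1 + 0.0378/365)^365 − 1 = 3.852%
Sterling Finance: (1 + 0.0489/52)^52 − 1 = 5.009%
The highest effective annual rate is Sterling Finance at 5.009%.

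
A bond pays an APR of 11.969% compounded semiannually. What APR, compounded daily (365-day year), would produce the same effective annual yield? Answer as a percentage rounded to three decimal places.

11.626%

EAR = (1 + 0.11969/2)^2 − 1 = 0.123271.
Solve (1 + r/365)^365 = 1.123271: r/365 = 1.123271^(1/365) − 1 = 0.000319, so r = 0.116264 = 11.626%.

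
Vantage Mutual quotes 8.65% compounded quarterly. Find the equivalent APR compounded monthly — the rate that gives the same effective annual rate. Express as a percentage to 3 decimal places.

EAR = (1 + 0.0865/4)^4 − 1 = 0.089347.
Solve (1 + r/12)^12 = 1.089347: r/12 = 1.089347^(1/12) − 1 = 0.007157, so r = 0.085884 = 8.588%.

8.588%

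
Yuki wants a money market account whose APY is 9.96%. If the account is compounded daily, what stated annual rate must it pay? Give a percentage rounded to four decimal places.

(1 + r/365)^365 − 1 = 0.0996, so 1 + r/365 = 1.0996^(1/365).
r/365 = 0.000260, so r = 0.094959 = 9.4959%.

9.4959%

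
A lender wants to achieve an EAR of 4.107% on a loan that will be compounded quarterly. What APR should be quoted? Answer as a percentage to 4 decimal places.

4.0452%

(1 + r/4)^4 − 1 = 0.04107, so 1 + r/4 = 1.04107^(1/4).
r/4 = 0.010113, so r = 0.040452 = 4.0452%.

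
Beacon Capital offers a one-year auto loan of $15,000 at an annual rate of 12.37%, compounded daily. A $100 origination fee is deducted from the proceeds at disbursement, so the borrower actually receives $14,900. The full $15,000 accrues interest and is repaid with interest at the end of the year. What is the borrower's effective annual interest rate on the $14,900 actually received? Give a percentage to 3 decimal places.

13.925%

Amount owed after one year: 15,000 × (1 + 0.1237/365)^365 = 15,000 × 1.131653 = $16,974.79.
Effective rate on net proceeds: 16,974.79 / 14,900 − 1 = 0.139248 = 13.925%.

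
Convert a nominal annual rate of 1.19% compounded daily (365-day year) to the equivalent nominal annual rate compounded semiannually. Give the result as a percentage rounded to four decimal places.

1.1935%

EAR = (1 + 0.0119/365)^365 − 1 = 0.011971.
Solve (1 + r/2)^2 = 1.011971: r/2 = 1.011971^(1/2) − 1 = 0.005968, so r = 0.011935 = 1.1935%.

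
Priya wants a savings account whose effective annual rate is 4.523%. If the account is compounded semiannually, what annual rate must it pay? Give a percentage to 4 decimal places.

4.4730%

(1 + r/2)^2 − 1 = 0.04523, so 1 + r/2 = 1.04523^(1/2).
r/2 = 0.022365, so r = 0.044730 = 4.4730%.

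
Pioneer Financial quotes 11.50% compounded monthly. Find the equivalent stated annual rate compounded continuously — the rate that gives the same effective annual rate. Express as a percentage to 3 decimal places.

11.445%

EAR = (1 + 0.1150/12)^12 − 1 = 0.121259.
Equivalent continuous rate: r = ln(1 + 0.121259) = 0.114452 = 11.445%.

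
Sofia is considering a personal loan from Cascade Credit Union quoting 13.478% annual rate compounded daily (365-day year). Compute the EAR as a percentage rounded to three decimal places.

EAR = (1 + 0.13478/365)^365 − 1.
= (1 + 0.000369)^365 − 1 = 1.144257 − 1 = 14.426%.

14.426%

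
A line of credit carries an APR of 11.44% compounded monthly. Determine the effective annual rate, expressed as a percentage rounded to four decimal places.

EAR = (1 + 0.1144/12)^12 − 1.
= 1.120593 − 1 = 12.0593%.

12.0593%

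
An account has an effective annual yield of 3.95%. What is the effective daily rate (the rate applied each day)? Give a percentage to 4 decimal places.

The per-day rate i satisfies (1 + i)^365 = 1 + 0.0395.
i = 1.0395^(1/365) − 1 = 0.0001061 = 0.0106%.

0.0106%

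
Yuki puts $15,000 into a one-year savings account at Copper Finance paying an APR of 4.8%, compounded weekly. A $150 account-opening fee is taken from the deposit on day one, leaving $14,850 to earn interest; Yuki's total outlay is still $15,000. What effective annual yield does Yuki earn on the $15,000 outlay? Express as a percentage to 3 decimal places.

Value after one year: 14,850 × (1 + 0.048/52)^52 = 14,850 × 1.049147 = $15,579.84.
Effective yield on the $15,000 outlay: 15,579.84 / 15,000 − 1 = 0.038656 = 3.866%.

3.866%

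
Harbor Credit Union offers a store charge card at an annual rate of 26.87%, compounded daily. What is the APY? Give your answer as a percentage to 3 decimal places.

30.813%

EAR = (1 + 0.2687/365)^365 − 1.
= (1 + 0.000736)^365 − 1 = 1.308133 − 1 = 30.813%.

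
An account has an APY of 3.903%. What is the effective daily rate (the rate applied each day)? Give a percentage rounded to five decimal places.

The per-day rate i satisfies (1 + i)^365 = 1 + 0.03903.
i = 1.03903^(1/365) − 1 = 0.0001049 = 0.01049%.

0.01049%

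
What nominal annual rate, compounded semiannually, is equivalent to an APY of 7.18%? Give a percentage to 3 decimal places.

(1 + r/2)^2 − 1 = 0.0718, so 1 + r/2 = 1.0718^(1/2).
r/2 = 0.035278, so r = 0.070555 = 7.056%.

7.056%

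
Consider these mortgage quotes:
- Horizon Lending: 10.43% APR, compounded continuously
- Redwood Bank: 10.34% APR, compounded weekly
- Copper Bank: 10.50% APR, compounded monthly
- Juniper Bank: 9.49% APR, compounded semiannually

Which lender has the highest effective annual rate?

Horizon Lending: e^0.1043 − 1 = 10.993%
Redwood Bank: (1 + 0.1034/52)^52 − 1 = 10.882%
Copper Bank: (1 + 0.1050/12)^12 − 1 = 11.020%
Juniper Bank: (1 + 0.0949/2)^2 − 1 = 9.715%
The highest effective annual rate is Copper Bank at 11.020%.

Copper Bank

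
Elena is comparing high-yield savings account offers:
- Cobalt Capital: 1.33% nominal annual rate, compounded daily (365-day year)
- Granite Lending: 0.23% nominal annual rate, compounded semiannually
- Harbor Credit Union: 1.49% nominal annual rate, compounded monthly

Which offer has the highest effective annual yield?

Cobalt Capital: (1 + 0.0133/365)^365 − 1 = 1.339%
Granite Lending: (1 + 0.0023/2)^2 − 1 = 0.230%
Harbor Credit Union: (1 + 0.0149/12)^12 − 1 = 1.500%
The highest effective annual rate is Harbor Credit Union at 1.500%.

Harbor Credit Union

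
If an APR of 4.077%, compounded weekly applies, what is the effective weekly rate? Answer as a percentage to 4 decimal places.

With a nominal annual rate compounded weekly, the periodic rate is the nominal rate divided by 52.
i = 0.04077 / 52 = 0.0007840 = 0.0784%.

0.0784%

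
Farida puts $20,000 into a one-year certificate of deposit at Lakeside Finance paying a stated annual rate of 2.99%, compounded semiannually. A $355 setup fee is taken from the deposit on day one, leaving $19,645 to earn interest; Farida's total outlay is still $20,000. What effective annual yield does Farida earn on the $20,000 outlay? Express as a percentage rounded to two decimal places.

Value after one year: 19,645 × (1 + 0.0299/2)^2 = 19,645 × 1.030124 = $20,236.78.
Effective yield on the $20,000 outlay: 20,236.78 / 20,000 − 1 = 0.011839 = 1.18%.

1.18%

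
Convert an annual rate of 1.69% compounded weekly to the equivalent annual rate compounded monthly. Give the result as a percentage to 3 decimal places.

EAR = (1 + 0.0169/52)^52 − 1 = 0.017041.
Solve (1 + r/12)^12 = 1.017041: r/12 = 1.017041^(1/12) − 1 = 0.001409, so r = 0.016909 = 1.691%.

1.691%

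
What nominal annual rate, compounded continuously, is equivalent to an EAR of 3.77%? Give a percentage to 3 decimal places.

Continuous: nominal r satisfies e^r − 1 = 0.0377.
r = ln(1 + 0.0377) = ln(1.0377) = 0.037007 = 3.701%.

3.701%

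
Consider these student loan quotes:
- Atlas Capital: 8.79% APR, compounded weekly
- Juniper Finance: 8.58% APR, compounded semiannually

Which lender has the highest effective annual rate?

Atlas Capital

Atlas Capital: (1 + 0.0879/52)^52 − 1 = 9.180%
Juniper Finance: (1 + 0.0858/2)^2 − 1 = 8.764%
The highest effective annual rate is Atlas Capital at 9.180%.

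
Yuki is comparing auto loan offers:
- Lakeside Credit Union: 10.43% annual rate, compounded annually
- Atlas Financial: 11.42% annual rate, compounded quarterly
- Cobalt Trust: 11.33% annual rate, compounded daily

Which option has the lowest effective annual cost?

Lakeside Credit Union

Lakeside Credit Union: compounded annually, EAR = 10.430%
Atlas Financial: (1 + 0.1142/4)^4 − 1 = 11.918%
Cobalt Trust: (1 + 0.1133/365)^365 − 1 = 11.995%
The lowest effective annual rate is Lakeside Credit Union at 10.430%.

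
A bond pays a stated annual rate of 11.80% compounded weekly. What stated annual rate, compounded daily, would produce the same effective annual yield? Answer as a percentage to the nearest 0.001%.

EAR = (1 + 0.1180/52)^52 − 1 = 0.125094.
Solve (1 + r/365)^365 = 1.125094: r/365 = 1.125094^(1/365) − 1 = 0.000323, so r = 0.117885 = 11.789%.

11.789%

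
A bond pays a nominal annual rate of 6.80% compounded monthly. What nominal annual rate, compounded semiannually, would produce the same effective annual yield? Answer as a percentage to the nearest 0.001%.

EAR = (1 + 0.0680/12)^12 − 1 = 0.070160.
Solve (1 + r/2)^2 = 1.070160: r/2 = 1.070160^(1/2) − 1 = 0.034485, so r = 0.068971 = 6.897%.

6.897%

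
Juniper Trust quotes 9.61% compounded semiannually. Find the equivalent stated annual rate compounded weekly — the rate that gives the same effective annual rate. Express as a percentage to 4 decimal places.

EAR = (1 + 0.0961/2)^2 − 1 = 0.098409.
Solve (1 + r/52)^52 = 1.098409: r/52 = 1.098409^(1/52) − 1 = 0.001807, so r = 0.093947 = 9.3947%.

9.3947%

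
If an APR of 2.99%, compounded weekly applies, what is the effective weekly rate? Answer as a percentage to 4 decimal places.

With a nominal annual rate compounded weekly, the periodic rate is the nominal rate divided by 52.
i = 0.0299 / 52 = 0.0005750 = 0.0575%.

0.0575%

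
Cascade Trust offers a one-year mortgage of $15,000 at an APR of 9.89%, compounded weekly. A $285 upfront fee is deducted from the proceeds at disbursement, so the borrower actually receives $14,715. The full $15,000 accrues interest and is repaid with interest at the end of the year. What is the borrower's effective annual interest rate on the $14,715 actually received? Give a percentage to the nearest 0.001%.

Amount owed after one year: 15,000 × (1 + 0.0989/52)^52 = 15,000 × 1.103852 = $16,557.78.
Effective rate on net proceeds: 16,557.78 / 14,715 − 1 = 0.125232 = 12.523%.

12.523%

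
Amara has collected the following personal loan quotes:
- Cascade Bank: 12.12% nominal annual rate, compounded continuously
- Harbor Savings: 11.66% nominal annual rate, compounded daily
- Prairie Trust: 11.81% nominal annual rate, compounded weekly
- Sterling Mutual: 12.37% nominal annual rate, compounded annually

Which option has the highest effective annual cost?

Cascade Bank

Cascade Bank: e^0.1212 − 1 = 12.885%
Harbor Savings: (1 + 0.1166/365)^365 − 1 = 12.365%
Prairie Trust: (1 + 0.1181/52)^52 − 1 = 12.521%
Sterling Mutual: compounded annually, EAR = 12.370%
The highest effective annual rate is Cascade Bank at 12.885%.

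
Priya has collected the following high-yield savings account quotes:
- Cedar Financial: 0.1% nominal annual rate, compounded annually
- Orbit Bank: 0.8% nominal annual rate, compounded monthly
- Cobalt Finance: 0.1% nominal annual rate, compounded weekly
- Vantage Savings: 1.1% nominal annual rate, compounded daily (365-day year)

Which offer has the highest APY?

Cedar Financial: compounded annually, EAR = 0.100%
Orbit Bank: (1 + 0.008/12)^12 − 1 = 0.803%
Cobalt Finance: (1 + 0.001/52)^52 − 1 = 0.100%
Vantage Savings: (1 + 0.011/365)^365 − 1 = 1.106%
The highest effective annual rate is Vantage Savings at 1.106%.

Vantage Savings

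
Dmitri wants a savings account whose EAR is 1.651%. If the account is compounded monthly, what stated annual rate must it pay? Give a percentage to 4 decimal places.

1.6386%

(1 + r/12)^12 − 1 = 0.01651, so 1 + r/12 = 1.01651^(1/12).
r/12 = 0.001366, so r = 0.016386 = 1.6386%.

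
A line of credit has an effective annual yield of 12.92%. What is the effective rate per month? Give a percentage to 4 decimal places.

The per-month rate i satisfies (1 + i)^12 = 1 + 0.1292.
i = 1.1292^(1/12) − 1 = 0.0101772 = 1.0177%.

1.0177%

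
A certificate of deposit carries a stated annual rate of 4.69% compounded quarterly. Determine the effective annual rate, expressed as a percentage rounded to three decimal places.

4.773%

EAR = (1 + 0.0469/4)^4 − 1.
= (1 + 0.011725)^4 − 1 = 1.047731 − 1 = 4.773%.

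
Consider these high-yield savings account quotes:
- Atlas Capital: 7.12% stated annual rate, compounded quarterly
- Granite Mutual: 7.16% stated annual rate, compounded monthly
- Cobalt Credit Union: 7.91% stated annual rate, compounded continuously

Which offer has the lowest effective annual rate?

Atlas Capital

Atlas Capital: (1 + 0.0712/4)^4 − 1 = 7.312%
Granite Mutual: (1 + 0.0716/12)^12 − 1 = 7.400%
Cobalt Credit Union: e^0.0791 − 1 = 8.231%
The lowest effective annual rate is Atlas Capital at 7.312%.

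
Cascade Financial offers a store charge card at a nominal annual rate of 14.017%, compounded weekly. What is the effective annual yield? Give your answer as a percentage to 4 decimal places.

15.0252%

EAR = (1 + 0.14017/52)^52 − 1.
= 1.150252 − 1 = 15.0252%.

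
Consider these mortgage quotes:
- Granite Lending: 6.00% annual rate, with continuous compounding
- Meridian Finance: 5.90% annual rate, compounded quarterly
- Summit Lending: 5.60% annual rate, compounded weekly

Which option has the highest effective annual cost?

Granite Lending: e^0.0600 − 1 = 6.184%
Meridian Finance: (1 + 0.0590/4)^4 − 1 = 6.032%
Summit Lending: (1 + 0.0560/52)^52 − 1 = 5.757%
The highest effective annual rate is Granite Lending at 6.184%.

Granite Lending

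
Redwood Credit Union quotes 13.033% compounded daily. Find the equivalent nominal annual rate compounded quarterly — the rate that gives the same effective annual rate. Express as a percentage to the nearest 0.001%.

13.245%

EAR = (1 + 0.13033/365)^365 − 1 = 0.139178.
Solve (1 + r/4)^4 = 1.139178: r/4 = 1.139178^(1/4) − 1 = 0.033113, so r = 0.132452 = 13.245%.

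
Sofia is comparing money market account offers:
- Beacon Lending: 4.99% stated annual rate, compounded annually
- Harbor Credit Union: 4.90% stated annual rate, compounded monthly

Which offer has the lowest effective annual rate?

Beacon Lending: compounded annually, EAR = 4.990%
Harbor Credit Union: (1 + 0.0490/12)^12 − 1 = 5.012%
The lowest effective annual rate is Beacon Lending at 4.990%.

Beacon Lending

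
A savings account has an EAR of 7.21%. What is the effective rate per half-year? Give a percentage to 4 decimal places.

3.5423%

The per-half-year rate i satisfies (1 + i)^2 = 1 + 0.0721.
i = 1.0721^(1/2) − 1 = 0.0354226 = 3.5423%.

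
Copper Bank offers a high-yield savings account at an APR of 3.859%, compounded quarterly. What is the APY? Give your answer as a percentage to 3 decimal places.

EAR = (1 + 0.03859/4)^4 − 1.
= 1.039152 − 1 = 3.915%.

3.915%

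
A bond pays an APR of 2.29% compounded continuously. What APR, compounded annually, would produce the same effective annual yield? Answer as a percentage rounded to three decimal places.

2.316%

EAR under continuous compounding: e^0.0229 − 1 = 0.023164.
Compounded annually, the equivalent nominal rate is the EAR itself: 2.316%.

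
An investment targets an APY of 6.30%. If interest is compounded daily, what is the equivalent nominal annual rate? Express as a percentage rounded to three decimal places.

(1 + r/365)^365 − 1 = 0.0630, so 1 + r/365 = 1.0630^(1/365).
r/365 = 0.000167, so r = 0.061100 = 6.110%.

6.110%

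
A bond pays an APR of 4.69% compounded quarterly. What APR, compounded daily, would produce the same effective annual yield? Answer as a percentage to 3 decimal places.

4.663%

EAR = (1 + 0.0469/4)^4 − 1 = 0.047731.
Solve (1 + r/365)^365 = 1.047731: r/365 = 1.047731^(1/365) − 1 = 0.000128, so r = 0.046630 = 4.663%.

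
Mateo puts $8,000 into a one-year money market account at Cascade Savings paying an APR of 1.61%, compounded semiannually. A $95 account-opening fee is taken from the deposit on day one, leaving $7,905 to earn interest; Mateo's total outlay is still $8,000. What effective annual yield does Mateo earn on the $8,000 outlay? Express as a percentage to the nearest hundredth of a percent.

Value after one year: 7,905 × (1 + 0.0161/2)^2 = 7,905 × 1.016165 = $8,032.78.
Effective yield on the $8,000 outlay: 8,032.78 / 8,000 − 1 = 0.004098 = 0.41%.

0.41%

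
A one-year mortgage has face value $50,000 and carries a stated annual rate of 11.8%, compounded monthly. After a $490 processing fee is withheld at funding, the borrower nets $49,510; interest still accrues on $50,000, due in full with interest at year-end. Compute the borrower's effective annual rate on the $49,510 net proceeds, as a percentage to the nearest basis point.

Amount owed after one year: 50,000 × (1 + 0.118/12)^12 = 50,000 × 1.124596 = $56,229.79.
Effective rate on net proceeds: 56,229.79 / 49,510 − 1 = 0.135726 = 13.57%.

13.57%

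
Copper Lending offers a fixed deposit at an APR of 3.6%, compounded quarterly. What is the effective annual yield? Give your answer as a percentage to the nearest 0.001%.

EAR = (1 + 0.036/4)^4 − 1.
= (1 + 0.009000)^4 − 1 = 1.036489 − 1 = 3.649%.

3.649%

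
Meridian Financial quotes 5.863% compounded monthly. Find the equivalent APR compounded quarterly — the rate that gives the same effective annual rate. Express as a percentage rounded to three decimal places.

EAR = (1 + 0.05863/12)^12 − 1 = 0.060231.
Solve (1 + r/4)^4 = 1.060231: r/4 = 1.060231^(1/4) − 1 = 0.014729, so r = 0.058917 = 5.892%.

5.892%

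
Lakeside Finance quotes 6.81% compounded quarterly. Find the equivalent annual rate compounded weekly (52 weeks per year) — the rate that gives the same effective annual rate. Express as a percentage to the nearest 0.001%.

6.757%

EAR = (1 + 0.0681/4)^4 − 1 = 0.069859.
Solve (1 + r/52)^52 = 1.069859: r/52 = 1.069859^(1/52) − 1 = 0.001299, so r = 0.067571 = 6.757%.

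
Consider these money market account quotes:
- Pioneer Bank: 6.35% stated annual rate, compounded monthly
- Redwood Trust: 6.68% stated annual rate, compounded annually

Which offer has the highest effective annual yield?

Redwood Trust

Pioneer Bank: (1 + 0.0635/12)^12 − 1 = 6.538%
Redwood Trust: compounded annually, EAR = 6.680%
The highest effective annual rate is Redwood Trust at 6.680%.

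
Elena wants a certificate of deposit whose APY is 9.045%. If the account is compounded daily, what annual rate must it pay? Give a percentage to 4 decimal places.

(1 + r/365)^365 − 1 = 0.09045, so 1 + r/365 = 1.09045^(1/365).
r/365 = 0.000237, so r = 0.086601 = 8.6601%.

8.6601%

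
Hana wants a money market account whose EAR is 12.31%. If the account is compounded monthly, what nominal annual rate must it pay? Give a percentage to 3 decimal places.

11.666%

(1 + r/12)^12 − 1 = 0.1231, so 1 + r/12 = 1.1231^(1/12).
r/12 = 0.009721, so r = 0.116656 = 11.666%.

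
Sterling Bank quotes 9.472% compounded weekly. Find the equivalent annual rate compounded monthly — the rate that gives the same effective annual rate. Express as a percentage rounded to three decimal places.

9.501%

EAR = (1 + 0.09472/52)^52 − 1 = 0.099256.
Solve (1 + r/12)^12 = 1.099256: r/12 = 1.099256^(1/12) − 1 = 0.007917, so r = 0.095008 = 9.501%.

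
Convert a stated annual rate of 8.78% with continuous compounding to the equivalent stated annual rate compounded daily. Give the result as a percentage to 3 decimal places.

EAR under continuous compounding: e^0.0878 − 1 = 0.091770.
Solve (1 + r/365)^365 = 1.091770: r/365 = 1.091770^(1/365) − 1 = 0.000241, so r = 0.087811 = 8.781%.

8.781%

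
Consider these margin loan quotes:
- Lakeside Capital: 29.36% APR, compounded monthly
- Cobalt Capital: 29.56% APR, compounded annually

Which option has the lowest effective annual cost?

Cobalt Capital

Lakeside Capital: (1 + 0.2936/12)^12 − 1 = 33.652%
Cobalt Capital: compounded annually, EAR = 29.560%
The lowest effective annual rate is Cobalt Capital at 29.560%.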